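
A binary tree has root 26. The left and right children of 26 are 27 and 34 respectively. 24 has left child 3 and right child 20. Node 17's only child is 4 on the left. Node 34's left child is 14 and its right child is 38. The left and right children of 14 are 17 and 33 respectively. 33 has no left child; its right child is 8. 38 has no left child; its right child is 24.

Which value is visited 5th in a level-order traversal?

Level-order visits nodes level by level from the root, left to right within each level.
Level 0: 26
Level 1: 27, 34
Level 2: 14, 38
Level 3: 17, 33, 24
Level 4: 4, 8, 3, 20
Full level-order sequence: 26, 27, 34, 14, 38, 17, 33, 24, 4, 8, 3, 20.

38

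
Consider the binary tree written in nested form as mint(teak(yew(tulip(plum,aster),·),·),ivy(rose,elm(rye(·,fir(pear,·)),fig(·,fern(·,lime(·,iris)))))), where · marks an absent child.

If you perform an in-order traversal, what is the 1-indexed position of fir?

11

In-order visits the left subtree, then the node, then the right subtree.
At mint: go left to teak.
  At teak: go left to yew.
    At yew: go left to tulip.
      At tulip: go left to plum.
        plum is a leaf — visit plum.
      Visit tulip.
      At tulip: go right to aster.
        aster is a leaf — visit aster.
    Visit yew.
    At yew: no right child.
  Visit teak.
  At teak: no right child.
Visit mint.
At mint: go right to ivy.
  At ivy: go left to rose.
    rose is a leaf — visit rose.
  Visit ivy.
  At ivy: go right to elm.
    At elm: go left to rye.
      At rye: no left child.
      Visit rye.
      At rye: go right to fir.
        At fir: go left to pear.
          pear is a leaf — visit pear.
        Visit fir.
        At fir: no right child.
    Visit elm.
    At elm: go right to fig.
      At fig: no left child.
      Visit fig.
      At fig: go right to fern.
        At fern: no left child.
        Visit fern.
        At fern: go right to lime.
          At lime: no left child.
          Visit lime.
          At lime: go right to iris.
            iris is a leaf — visit iris.
Full in-order sequence: plum, tulip, aster, yew, teak, mint, rose, ivy, rye, pear, fir, elm, fig, fern, lime, iris.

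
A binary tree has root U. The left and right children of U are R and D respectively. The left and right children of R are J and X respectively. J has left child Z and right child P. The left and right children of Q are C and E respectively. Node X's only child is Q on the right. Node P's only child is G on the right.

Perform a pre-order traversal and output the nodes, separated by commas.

U, R, J, Z, P, G, X, Q, C, E, D

Pre-order visits the node, then its left subtree, then its right subtree.
Visit U.
At U: go left to R.
  Visit R.
  At R: go left to J.
    Visit J.
    At J: go left to Z.
      Z is a leaf — visit Z.
    At J: go right to P.
      Visit P.
      At P: no left child.
      At P: go right to G.
        G is a leaf — visit G.
  At R: go right to X.
    Visit X.
    At X: no left child.
    At X: go right to Q.
      Visit Q.
      At Q: go left to C.
        C is a leaf — visit C.
      At Q: go right to E.
        E is a leaf — visit E.
At U: go right to D.
  D is a leaf — visit D.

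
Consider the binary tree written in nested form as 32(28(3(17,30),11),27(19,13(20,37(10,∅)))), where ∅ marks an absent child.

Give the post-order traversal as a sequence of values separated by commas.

17, 30, 3, 11, 28, 19, 20, 10, 37, 13, 27, 32

Post-order visits the left subtree, then the right subtree, then the node.
At 32: go left to 28.
  At 28: go left to 3.
    At 3: go left to 17.
      17 is a leaf — visit 17.
    At 3: go right to 30.
      30 is a leaf — visit 30.
    Visit 3.
  At 28: go right to 11.
    11 is a leaf — visit 11.
  Visit 28.
At 32: go right to 27.
  At 27: go left to 19.
    19 is a leaf — visit 19.
  At 27: go right to 13.
    At 13: go left to 20.
      20 is a leaf — visit 20.
    At 13: go right to 37.
      At 37: go left to 10.
        10 is a leaf — visit 10.
      At 37: no right child.
      Visit 37.
    Visit 13.
  Visit 27.
Visit 32.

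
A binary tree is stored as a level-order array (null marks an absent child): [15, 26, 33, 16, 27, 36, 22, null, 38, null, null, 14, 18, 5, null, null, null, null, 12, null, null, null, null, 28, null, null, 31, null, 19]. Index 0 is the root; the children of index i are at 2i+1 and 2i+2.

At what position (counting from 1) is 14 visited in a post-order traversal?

7

Post-order visits the left subtree, then the right subtree, then the node.
At 15: go left to 26.
  At 26: go left to 16.
    At 16: no left child.
    At 16: go right to 38.
      At 38: no left child.
      At 38: go right to 12.
        12 is a leaf — visit 12.
      Visit 38.
    Visit 16.
  At 26: go right to 27.
    27 is a leaf — visit 27.
  Visit 26.
At 15: go right to 33.
  At 33: go left to 36.
    At 36: go left to 14.
      At 14: go left to 28.
        28 is a leaf — visit 28.
      At 14: no right child.
      Visit 14.
    At 36: go right to 18.
      At 18: no left child.
      At 18: go right to 31.
        31 is a leaf — visit 31.
      Visit 18.
    Visit 36.
  At 33: go right to 22.
    At 22: go left to 5.
      At 5: no left child.
      At 5: go right to 19.
        19 is a leaf — visit 19.
      Visit 5.
    At 22: no right child.
    Visit 22.
  Visit 33.
Visit 15.
Full post-order sequence: 12, 38, 16, 27, 26, 28, 14, 31, 18, 36, 19, 5, 22, 33, 15.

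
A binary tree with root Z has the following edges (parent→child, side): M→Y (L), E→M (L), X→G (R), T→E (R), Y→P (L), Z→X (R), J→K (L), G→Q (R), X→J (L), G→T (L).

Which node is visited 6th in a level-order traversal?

Level-order visits nodes level by level from the root, left to right within each level.
Level 0: Z
Level 1: X
Level 2: J, G
Level 3: K, T, Q
Level 4: E
Level 5: M
Level 6: Y
Level 7: P
Full level-order sequence: Z, X, J, G, K, T, Q, E, M, Y, P.

T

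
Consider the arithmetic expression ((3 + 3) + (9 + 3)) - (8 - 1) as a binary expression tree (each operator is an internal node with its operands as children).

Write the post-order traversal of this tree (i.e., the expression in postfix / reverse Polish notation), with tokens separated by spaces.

3 3 + 9 3 + + 8 1 - -

Post-order on an expression tree gives postfix notation: for each operator, emit left operand, right operand, then the operator.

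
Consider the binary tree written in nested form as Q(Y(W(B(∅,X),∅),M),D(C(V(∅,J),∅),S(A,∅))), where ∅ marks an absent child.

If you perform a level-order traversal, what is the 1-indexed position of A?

Level-order visits nodes level by level from the root, left to right within each level.
Level 0: Q
Level 1: Y, D
Level 2: W, M, C, S
Level 3: B, V, A
Level 4: X, J
Full level-order sequence: Q, Y, D, W, M, C, S, B, V, A, X, J.

10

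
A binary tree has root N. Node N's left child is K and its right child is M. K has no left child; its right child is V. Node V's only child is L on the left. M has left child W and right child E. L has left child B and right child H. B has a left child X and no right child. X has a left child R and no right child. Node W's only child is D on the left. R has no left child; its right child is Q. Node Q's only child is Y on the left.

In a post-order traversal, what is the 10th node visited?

D

Post-order visits the left subtree, then the right subtree, then the node.
At N: go left to K.
  At K: no left child.
  At K: go right to V.
    At V: go left to L.
      At L: go left to B.
        At B: go left to X.
          At X: go left to R.
            At R: no left child.
            At R: go right to Q.
              At Q: go left to Y.
                Y is a leaf — visit Y.
              At Q: no right child.
              Visit Q.
            Visit R.
          At X: no right child.
          Visit X.
        At B: no right child.
        Visit B.
      At L: go right to H.
        H is a leaf — visit H.
      Visit L.
    At V: no right child.
    Visit V.
  Visit K.
At N: go right to M.
  At M: go left to W.
    At W: go left to D.
      D is a leaf — visit D.
    At W: no right child.
    Visit W.
  At M: go right to E.
    E is a leaf — visit E.
  Visit M.
Visit N.
Full post-order sequence: Y, Q, R, X, B, H, L, V, K, D, W, E, M, N.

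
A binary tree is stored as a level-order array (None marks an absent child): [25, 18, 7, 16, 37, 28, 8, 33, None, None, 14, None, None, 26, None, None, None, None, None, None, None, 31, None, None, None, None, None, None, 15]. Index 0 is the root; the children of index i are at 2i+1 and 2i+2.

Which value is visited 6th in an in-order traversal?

In-order visits the left subtree, then the node, then the right subtree.
At 25: go left to 18.
  At 18: go left to 16.
    At 16: go left to 33.
      33 is a leaf — visit 33.
    Visit 16.
    At 16: no right child.
  Visit 18.
  At 18: go right to 37.
    At 37: no left child.
    Visit 37.
    At 37: go right to 14.
      At 14: go left to 31.
        31 is a leaf — visit 31.
      Visit 14.
      At 14: no right child.
Visit 25.
At 25: go right to 7.
  At 7: go left to 28.
    28 is a leaf — visit 28.
  Visit 7.
  At 7: go right to 8.
    At 8: go left to 26.
      At 26: no left child.
      Visit 26.
      At 26: go right to 15.
        15 is a leaf — visit 15.
    Visit 8.
    At 8: no right child.
Full in-order sequence: 33, 16, 18, 37, 31, 14, 25, 28, 7, 26, 15, 8.

14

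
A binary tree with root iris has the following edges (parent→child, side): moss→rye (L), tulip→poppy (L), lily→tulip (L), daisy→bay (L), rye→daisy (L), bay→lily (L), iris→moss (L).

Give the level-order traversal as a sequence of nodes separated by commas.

iris, moss, rye, daisy, bay, lily, tulip, poppy

Level-order visits nodes level by level from the root, left to right within each level.
Level 0: iris
Level 1: moss
Level 2: rye
Level 3: daisy
Level 4: bay
Level 5: lily
Level 6: tulip
Level 7: poppy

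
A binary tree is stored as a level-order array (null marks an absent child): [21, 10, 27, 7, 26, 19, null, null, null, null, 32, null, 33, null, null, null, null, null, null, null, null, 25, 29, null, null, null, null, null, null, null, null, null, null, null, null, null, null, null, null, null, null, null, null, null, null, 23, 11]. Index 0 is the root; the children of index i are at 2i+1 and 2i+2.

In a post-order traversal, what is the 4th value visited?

Post-order visits the left subtree, then the right subtree, then the node.
At 21: go left to 10.
  At 10: go left to 7.
    7 is a leaf — visit 7.
  At 10: go right to 26.
    At 26: no left child.
    At 26: go right to 32.
      At 32: go left to 25.
        25 is a leaf — visit 25.
      At 32: go right to 29.
        At 29: go left to 23.
          23 is a leaf — visit 23.
        At 29: go right to 11.
          11 is a leaf — visit 11.
        Visit 29.
      Visit 32.
    Visit 26.
  Visit 10.
At 21: go right to 27.
  At 27: go left to 19.
    At 19: no left child.
    At 19: go right to 33.
      33 is a leaf — visit 33.
    Visit 19.
  At 27: no right child.
  Visit 27.
Visit 21.
Full post-order sequence: 7, 25, 23, 11, 29, 32, 26, 10, 33, 19, 27, 21.

11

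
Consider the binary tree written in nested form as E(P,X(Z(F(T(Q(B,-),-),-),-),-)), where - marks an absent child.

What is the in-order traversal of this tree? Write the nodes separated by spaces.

P E B Q T F Z X

In-order visits the left subtree, then the node, then the right subtree.
At E: go left to P.
  P is a leaf — visit P.
Visit E.
At E: go right to X.
  At X: go left to Z.
    At Z: go left to F.
      At F: go left to T.
        At T: go left to Q.
          At Q: go left to B.
            B is a leaf — visit B.
          Visit Q.
          At Q: no right child.
        Visit T.
        At T: no right child.
      Visit F.
      At F: no right child.
    Visit Z.
    At Z: no right child.
  Visit X.
  At X: no right child.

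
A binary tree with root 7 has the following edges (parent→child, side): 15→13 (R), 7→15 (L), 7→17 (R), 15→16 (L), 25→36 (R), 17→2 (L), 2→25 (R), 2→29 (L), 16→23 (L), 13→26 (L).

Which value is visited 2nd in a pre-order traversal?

Pre-order visits the node, then its left subtree, then its right subtree.
Visit 7.
At 7: go left to 15.
  Visit 15.
  At 15: go left to 16.
    Visit 16.
    At 16: go left to 23.
      23 is a leaf — visit 23.
    At 16: no right child.
  At 15: go right to 13.
    Visit 13.
    At 13: go left to 26.
      26 is a leaf — visit 26.
    At 13: no right child.
At 7: go right to 17.
  Visit 17.
  At 17: go left to 2.
    Visit 2.
    At 2: go left to 29.
      29 is a leaf — visit 29.
    At 2: go right to 25.
      Visit 25.
      At 25: no left child.
      At 25: go right to 36.
        36 is a leaf — visit 36.
  At 17: no right child.
Full pre-order sequence: 7, 15, 16, 23, 13, 26, 17, 2, 29, 25, 36.

15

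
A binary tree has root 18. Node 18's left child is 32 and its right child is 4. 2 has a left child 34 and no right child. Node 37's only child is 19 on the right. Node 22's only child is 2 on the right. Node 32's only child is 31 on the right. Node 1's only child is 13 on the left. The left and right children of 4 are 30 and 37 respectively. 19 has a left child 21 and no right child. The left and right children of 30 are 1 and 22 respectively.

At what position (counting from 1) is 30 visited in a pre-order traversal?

Pre-order visits the node, then its left subtree, then its right subtree.
Visit 18.
At 18: go left to 32.
  Visit 32.
  At 32: no left child.
  At 32: go right to 31.
    31 is a leaf — visit 31.
At 18: go right to 4.
  Visit 4.
  At 4: go left to 30.
    Visit 30.
    At 30: go left to 1.
      Visit 1.
      At 1: go left to 13.
        13 is a leaf — visit 13.
      At 1: no right child.
    At 30: go right to 22.
      Visit 22.
      At 22: no left child.
      At 22: go right to 2.
        Visit 2.
        At 2: go left to 34.
          34 is a leaf — visit 34.
        At 2: no right child.
  At 4: go right to 37.
    Visit 37.
    At 37: no left child.
    At 37: go right to 19.
      Visit 19.
      At 19: go left to 21.
        21 is a leaf — visit 21.
      At 19: no right child.
Full pre-order sequence: 18, 32, 31, 4, 30, 1, 13, 22, 2, 34, 37, 19, 21.

5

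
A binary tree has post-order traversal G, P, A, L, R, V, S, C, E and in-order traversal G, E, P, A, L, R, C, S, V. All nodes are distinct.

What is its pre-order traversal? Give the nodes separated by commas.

The last element of post-order is the root; it splits in-order into left and right subtrees.
Root E: left subtree has 1 node {G}, right has 7 {P, A, L, R, C, S, V}.
  Root C: left subtree has 4 nodes {P, A, L, R}, right has 2 {S, V}.
    Root R: left subtree has 3 nodes {P, A, L}, right has 0 { }.
      Root L: left subtree has 2 nodes {P, A}, right has 0 { }.
        Root A: left subtree has 1 node {P}, right has 0 { }.
    Root S: left subtree has 0 nodes { }, right has 1 {V}.

E, G, C, R, L, A, P, S, V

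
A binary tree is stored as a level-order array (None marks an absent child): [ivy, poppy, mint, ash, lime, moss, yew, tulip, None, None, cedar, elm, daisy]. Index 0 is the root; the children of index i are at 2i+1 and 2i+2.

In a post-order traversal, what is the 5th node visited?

Post-order visits the left subtree, then the right subtree, then the node.
At ivy: go left to poppy.
  At poppy: go left to ash.
    At ash: go left to tulip.
      tulip is a leaf — visit tulip.
    At ash: no right child.
    Visit ash.
  At poppy: go right to lime.
    At lime: no left child.
    At lime: go right to cedar.
      cedar is a leaf — visit cedar.
    Visit lime.
  Visit poppy.
At ivy: go right to mint.
  At mint: go left to moss.
    At moss: go left to elm.
      elm is a leaf — visit elm.
    At moss: go right to daisy.
      daisy is a leaf — visit daisy.
    Visit moss.
  At mint: go right to yew.
    yew is a leaf — visit yew.
  Visit mint.
Visit ivy.
Full post-order sequence: tulip, ash, cedar, lime, poppy, elm, daisy, moss, yew, mint, ivy.

poppy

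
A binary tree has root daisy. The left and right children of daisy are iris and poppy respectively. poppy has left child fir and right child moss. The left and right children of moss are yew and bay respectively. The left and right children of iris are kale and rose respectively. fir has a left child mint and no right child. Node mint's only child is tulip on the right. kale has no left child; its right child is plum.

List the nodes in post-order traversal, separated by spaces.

Post-order visits the left subtree, then the right subtree, then the node.
At daisy: go left to iris.
  At iris: go left to kale.
    At kale: no left child.
    At kale: go right to plum.
      plum is a leaf — visit plum.
    Visit kale.
  At iris: go right to rose.
    rose is a leaf — visit rose.
  Visit iris.
At daisy: go right to poppy.
  At poppy: go left to fir.
    At fir: go left to mint.
      At mint: no left child.
      At mint: go right to tulip.
        tulip is a leaf — visit tulip.
      Visit mint.
    At fir: no right child.
    Visit fir.
  At poppy: go right to moss.
    At moss: go left to yew.
      yew is a leaf — visit yew.
    At moss: go right to bay.
      bay is a leaf — visit bay.
    Visit moss.
  Visit poppy.
Visit daisy.

plum kale rose iris tulip mint fir yew bay moss poppy daisy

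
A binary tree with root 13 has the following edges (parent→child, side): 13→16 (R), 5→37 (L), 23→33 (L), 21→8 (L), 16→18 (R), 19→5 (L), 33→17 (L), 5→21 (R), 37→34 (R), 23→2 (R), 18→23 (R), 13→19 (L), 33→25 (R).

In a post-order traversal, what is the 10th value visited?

2

Post-order visits the left subtree, then the right subtree, then the node.
At 13: go left to 19.
  At 19: go left to 5.
    At 5: go left to 37.
      At 37: no left child.
      At 37: go right to 34.
        34 is a leaf — visit 34.
      Visit 37.
    At 5: go right to 21.
      At 21: go left to 8.
        8 is a leaf — visit 8.
      At 21: no right child.
      Visit 21.
    Visit 5.
  At 19: no right child.
  Visit 19.
At 13: go right to 16.
  At 16: no left child.
  At 16: go right to 18.
    At 18: no left child.
    At 18: go right to 23.
      At 23: go left to 33.
        At 33: go left to 17.
          17 is a leaf — visit 17.
        At 33: go right to 25.
          25 is a leaf — visit 25.
        Visit 33.
      At 23: go right to 2.
        2 is a leaf — visit 2.
      Visit 23.
    Visit 18.
  Visit 16.
Visit 13.
Full post-order sequence: 34, 37, 8, 21, 5, 19, 17, 25, 33, 2, 23, 18, 16, 13.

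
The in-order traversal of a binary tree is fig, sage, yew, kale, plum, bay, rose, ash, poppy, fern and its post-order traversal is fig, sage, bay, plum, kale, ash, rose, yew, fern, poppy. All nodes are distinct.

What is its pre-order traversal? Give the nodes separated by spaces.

The last element of post-order is the root; it splits in-order into left and right subtrees.
Root poppy: left subtree has 8 nodes {fig, sage, yew, kale, plum, bay, rose, ash}, right has 1 {fern}.
  Root yew: left subtree has 2 nodes {fig, sage}, right has 5 {kale, plum, bay, rose, ash}.
    Root sage: left subtree has 1 node {fig}, right has 0 { }.
    Root rose: left subtree has 3 nodes {kale, plum, bay}, right has 1 {ash}.
      Root kale: left subtree has 0 nodes { }, right has 2 {plum, bay}.
        Root plum: left subtree has 0 nodes { }, right has 1 {bay}.

poppy yew sage fig rose kale plum bay ash fern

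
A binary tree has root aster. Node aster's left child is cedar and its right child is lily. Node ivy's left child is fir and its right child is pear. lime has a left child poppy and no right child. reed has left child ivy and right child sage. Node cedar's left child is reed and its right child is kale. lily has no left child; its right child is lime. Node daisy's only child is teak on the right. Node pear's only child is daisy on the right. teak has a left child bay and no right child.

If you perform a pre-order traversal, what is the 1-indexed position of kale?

11

Pre-order visits the node, then its left subtree, then its right subtree.
Visit aster.
At aster: go left to cedar.
  Visit cedar.
  At cedar: go left to reed.
    Visit reed.
    At reed: go left to ivy.
      Visit ivy.
      At ivy: go left to fir.
        fir is a leaf — visit fir.
      At ivy: go right to pear.
        Visit pear.
        At pear: no left child.
        At pear: go right to daisy.
          Visit daisy.
          At daisy: no left child.
          At daisy: go right to teak.
            Visit teak.
            At teak: go left to bay.
              bay is a leaf — visit bay.
            At teak: no right child.
    At reed: go right to sage.
      sage is a leaf — visit sage.
  At cedar: go right to kale.
    kale is a leaf — visit kale.
At aster: go right to lily.
  Visit lily.
  At lily: no left child.
  At lily: go right to lime.
    Visit lime.
    At lime: go left to poppy.
      poppy is a leaf — visit poppy.
    At lime: no right child.
Full pre-order sequence: aster, cedar, reed, ivy, fir, pear, daisy, teak, bay, sage, kale, lily, lime, poppy.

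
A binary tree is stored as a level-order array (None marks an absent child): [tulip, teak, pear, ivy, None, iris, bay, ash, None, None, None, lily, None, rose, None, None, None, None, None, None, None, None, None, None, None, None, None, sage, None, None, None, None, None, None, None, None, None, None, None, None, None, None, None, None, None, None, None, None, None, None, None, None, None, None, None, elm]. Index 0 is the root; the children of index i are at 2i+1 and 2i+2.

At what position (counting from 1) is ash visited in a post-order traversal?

1

Post-order visits the left subtree, then the right subtree, then the node.
At tulip: go left to teak.
  At teak: go left to ivy.
    At ivy: go left to ash.
      ash is a leaf — visit ash.
    At ivy: no right child.
    Visit ivy.
  At teak: no right child.
  Visit teak.
At tulip: go right to pear.
  At pear: go left to iris.
    At iris: go left to lily.
      lily is a leaf — visit lily.
    At iris: no right child.
    Visit iris.
  At pear: go right to bay.
    At bay: go left to rose.
      At rose: go left to sage.
        At sage: go left to elm.
          elm is a leaf — visit elm.
        At sage: no right child.
        Visit sage.
      At rose: no right child.
      Visit rose.
    At bay: no right child.
    Visit bay.
  Visit pear.
Visit tulip.
Full post-order sequence: ash, ivy, teak, lily, iris, elm, sage, rose, bay, pear, tulip.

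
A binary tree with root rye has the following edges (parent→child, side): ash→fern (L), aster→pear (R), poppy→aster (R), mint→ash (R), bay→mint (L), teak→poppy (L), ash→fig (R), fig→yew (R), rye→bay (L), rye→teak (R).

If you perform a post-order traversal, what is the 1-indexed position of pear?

Post-order visits the left subtree, then the right subtree, then the node.
At rye: go left to bay.
  At bay: go left to mint.
    At mint: no left child.
    At mint: go right to ash.
      At ash: go left to fern.
        fern is a leaf — visit fern.
      At ash: go right to fig.
        At fig: no left child.
        At fig: go right to yew.
          yew is a leaf — visit yew.
        Visit fig.
      Visit ash.
    Visit mint.
  At bay: no right child.
  Visit bay.
At rye: go right to teak.
  At teak: go left to poppy.
    At poppy: no left child.
    At poppy: go right to aster.
      At aster: no left child.
      At aster: go right to pear.
        pear is a leaf — visit pear.
      Visit aster.
    Visit poppy.
  At teak: no right child.
  Visit teak.
Visit rye.
Full post-order sequence: fern, yew, fig, ash, mint, bay, pear, aster, poppy, teak, rye.

7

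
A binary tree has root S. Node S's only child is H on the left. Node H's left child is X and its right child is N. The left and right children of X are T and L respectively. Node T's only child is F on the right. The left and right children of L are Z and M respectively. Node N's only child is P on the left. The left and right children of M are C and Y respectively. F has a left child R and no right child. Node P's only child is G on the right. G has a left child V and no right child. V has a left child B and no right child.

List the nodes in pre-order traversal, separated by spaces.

Pre-order visits the node, then its left subtree, then its right subtree.
Visit S.
At S: go left to H.
  Visit H.
  At H: go left to X.
    Visit X.
    At X: go left to T.
      Visit T.
      At T: no left child.
      At T: go right to F.
        Visit F.
        At F: go left to R.
          R is a leaf — visit R.
        At F: no right child.
    At X: go right to L.
      Visit L.
      At L: go left to Z.
        Z is a leaf — visit Z.
      At L: go right to M.
        Visit M.
        At M: go left to C.
          C is a leaf — visit C.
        At M: go right to Y.
          Y is a leaf — visit Y.
  At H: go right to N.
    Visit N.
    At N: go left to P.
      Visit P.
      At P: no left child.
      At P: go right to G.
        Visit G.
        At G: go left to V.
          Visit V.
          At V: go left to B.
            B is a leaf — visit B.
          At V: no right child.
        At G: no right child.
    At N: no right child.
At S: no right child.

S H X T F R L Z M C Y N P G V B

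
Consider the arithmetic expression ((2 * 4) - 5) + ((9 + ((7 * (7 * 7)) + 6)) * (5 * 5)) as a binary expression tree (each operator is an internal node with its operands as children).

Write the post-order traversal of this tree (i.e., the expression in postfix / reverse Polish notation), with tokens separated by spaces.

2 4 * 5 - 9 7 7 7 * * 6 + + 5 5 * * +

Post-order on an expression tree gives postfix notation: for each operator, emit left operand, right operand, then the operator.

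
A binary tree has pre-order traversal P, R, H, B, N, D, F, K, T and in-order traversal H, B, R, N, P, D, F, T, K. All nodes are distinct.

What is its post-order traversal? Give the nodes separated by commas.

B, H, N, R, T, K, F, D, P

The first element of pre-order is the root; it splits in-order into left and right subtrees.
Root P: left subtree has 4 nodes {H, B, R, N}, right has 4 {D, F, T, K}.
  Root R: left subtree has 2 nodes {H, B}, right has 1 {N}.
    Root H: left subtree has 0 nodes { }, right has 1 {B}.
  Root D: left subtree has 0 nodes { }, right has 3 {F, T, K}.
    Root F: left subtree has 0 nodes { }, right has 2 {T, K}.
      Root K: left subtree has 1 node {T}, right has 0 { }.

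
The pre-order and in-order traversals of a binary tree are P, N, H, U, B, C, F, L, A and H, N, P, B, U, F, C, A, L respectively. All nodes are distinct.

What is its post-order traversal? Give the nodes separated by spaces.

The first element of pre-order is the root; it splits in-order into left and right subtrees.
Root P: left subtree has 2 nodes {H, N}, right has 6 {B, U, F, C, A, L}.
  Root N: left subtree has 1 node {H}, right has 0 { }.
  Root U: left subtree has 1 node {B}, right has 4 {F, C, A, L}.
    Root C: left subtree has 1 node {F}, right has 2 {A, L}.
      Root L: left subtree has 1 node {A}, right has 0 { }.

H N B F A L C U P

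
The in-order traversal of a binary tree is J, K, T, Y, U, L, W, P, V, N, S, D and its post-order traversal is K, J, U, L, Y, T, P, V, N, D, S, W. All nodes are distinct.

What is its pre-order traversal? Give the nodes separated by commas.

W, T, J, K, Y, L, U, S, N, V, P, D

The last element of post-order is the root; it splits in-order into left and right subtrees.
Root W: left subtree has 6 nodes {J, K, T, Y, U, L}, right has 5 {P, V, N, S, D}.
  Root T: left subtree has 2 nodes {J, K}, right has 3 {Y, U, L}.
    Root J: left subtree has 0 nodes { }, right has 1 {K}.
    Root Y: left subtree has 0 nodes { }, right has 2 {U, L}.
      Root L: left subtree has 1 node {U}, right has 0 { }.
  Root S: left subtree has 3 nodes {P, V, N}, right has 1 {D}.
    Root N: left subtree has 2 nodes {P, V}, right has 0 { }.
      Root V: left subtree has 1 node {P}, right has 0 { }.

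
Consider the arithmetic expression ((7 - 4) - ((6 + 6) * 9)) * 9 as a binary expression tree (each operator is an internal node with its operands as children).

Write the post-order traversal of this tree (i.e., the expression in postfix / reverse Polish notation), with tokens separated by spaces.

7 4 - 6 6 + 9 * - 9 *

Post-order on an expression tree gives postfix notation: for each operator, emit left operand, right operand, then the operator.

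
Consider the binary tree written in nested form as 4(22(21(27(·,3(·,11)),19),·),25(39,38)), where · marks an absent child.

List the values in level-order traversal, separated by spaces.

Level-order visits nodes level by level from the root, left to right within each level.
Level 0: 4
Level 1: 22, 25
Level 2: 21, 39, 38
Level 3: 27, 19
Level 4: 3
Level 5: 11

4 22 25 21 39 38 27 19 3 11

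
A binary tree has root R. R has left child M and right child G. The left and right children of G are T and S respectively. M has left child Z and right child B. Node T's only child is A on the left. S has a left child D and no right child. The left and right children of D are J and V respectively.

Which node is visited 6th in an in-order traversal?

In-order visits the left subtree, then the node, then the right subtree.
At R: go left to M.
  At M: go left to Z.
    Z is a leaf — visit Z.
  Visit M.
  At M: go right to B.
    B is a leaf — visit B.
Visit R.
At R: go right to G.
  At G: go left to T.
    At T: go left to A.
      A is a leaf — visit A.
    Visit T.
    At T: no right child.
  Visit G.
  At G: go right to S.
    At S: go left to D.
      At D: go left to J.
        J is a leaf — visit J.
      Visit D.
      At D: go right to V.
        V is a leaf — visit V.
    Visit S.
    At S: no right child.
Full in-order sequence: Z, M, B, R, A, T, G, J, D, V, S.

T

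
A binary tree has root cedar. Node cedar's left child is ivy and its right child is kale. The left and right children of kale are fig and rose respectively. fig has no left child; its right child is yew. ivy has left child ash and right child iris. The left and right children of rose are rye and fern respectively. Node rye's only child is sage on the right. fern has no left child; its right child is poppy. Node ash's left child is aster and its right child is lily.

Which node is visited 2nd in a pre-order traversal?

ivy

Pre-order visits the node, then its left subtree, then its right subtree.
Visit cedar.
At cedar: go left to ivy.
  Visit ivy.
  At ivy: go left to ash.
    Visit ash.
    At ash: go left to aster.
      aster is a leaf — visit aster.
    At ash: go right to lily.
      lily is a leaf — visit lily.
  At ivy: go right to iris.
    iris is a leaf — visit iris.
At cedar: go right to kale.
  Visit kale.
  At kale: go left to fig.
    Visit fig.
    At fig: no left child.
    At fig: go right to yew.
      yew is a leaf — visit yew.
  At kale: go right to rose.
    Visit rose.
    At rose: go left to rye.
      Visit rye.
      At rye: no left child.
      At rye: go right to sage.
        sage is a leaf — visit sage.
    At rose: go right to fern.
      Visit fern.
      At fern: no left child.
      At fern: go right to poppy.
        poppy is a leaf — visit poppy.
Full pre-order sequence: cedar, ivy, ash, aster, lily, iris, kale, fig, yew, rose, rye, sage, fern, poppy.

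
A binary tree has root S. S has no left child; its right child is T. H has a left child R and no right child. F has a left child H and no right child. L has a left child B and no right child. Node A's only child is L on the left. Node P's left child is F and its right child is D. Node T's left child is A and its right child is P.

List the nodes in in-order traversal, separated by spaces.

In-order visits the left subtree, then the node, then the right subtree.
At S: no left child.
Visit S.
At S: go right to T.
  At T: go left to A.
    At A: go left to L.
      At L: go left to B.
        B is a leaf — visit B.
      Visit L.
      At L: no right child.
    Visit A.
    At A: no right child.
  Visit T.
  At T: go right to P.
    At P: go left to F.
      At F: go left to H.
        At H: go left to R.
          R is a leaf — visit R.
        Visit H.
        At H: no right child.
      Visit F.
      At F: no right child.
    Visit P.
    At P: go right to D.
      D is a leaf — visit D.

S B L A T R H F P D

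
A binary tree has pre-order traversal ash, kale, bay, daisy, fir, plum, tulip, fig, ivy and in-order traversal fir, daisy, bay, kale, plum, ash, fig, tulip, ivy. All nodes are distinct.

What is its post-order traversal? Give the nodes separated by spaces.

fir daisy bay plum kale fig ivy tulip ash

The first element of pre-order is the root; it splits in-order into left and right subtrees.
Root ash: left subtree has 5 nodes {fir, daisy, bay, kale, plum}, right has 3 {fig, tulip, ivy}.
  Root kale: left subtree has 3 nodes {fir, daisy, bay}, right has 1 {plum}.
    Root bay: left subtree has 2 nodes {fir, daisy}, right has 0 { }.
      Root daisy: left subtree has 1 node {fir}, right has 0 { }.
  Root tulip: left subtree has 1 node {fig}, right has 1 {ivy}.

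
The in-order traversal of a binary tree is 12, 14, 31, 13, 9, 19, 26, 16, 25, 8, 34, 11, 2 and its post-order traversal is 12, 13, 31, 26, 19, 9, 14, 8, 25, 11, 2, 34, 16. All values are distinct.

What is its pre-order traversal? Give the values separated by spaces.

The last element of post-order is the root; it splits in-order into left and right subtrees.
Root 16: left subtree has 7 nodes {12, 14, 31, 13, 9, 19, 26}, right has 5 {25, 8, 34, 11, 2}.
  Root 14: left subtree has 1 node {12}, right has 5 {31, 13, 9, 19, 26}.
    Root 9: left subtree has 2 nodes {31, 13}, right has 2 {19, 26}.
      Root 31: left subtree has 0 nodes { }, right has 1 {13}.
      Root 19: left subtree has 0 nodes { }, right has 1 {26}.
  Root 34: left subtree has 2 nodes {25, 8}, right has 2 {11, 2}.
    Root 25: left subtree has 0 nodes { }, right has 1 {8}.
    Root 2: left subtree has 1 node {11}, right has 0 { }.

16 14 12 9 31 13 19 26 34 25 8 2 11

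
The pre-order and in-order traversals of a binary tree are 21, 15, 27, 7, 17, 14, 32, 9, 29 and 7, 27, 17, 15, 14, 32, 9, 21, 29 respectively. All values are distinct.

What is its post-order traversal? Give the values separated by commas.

The first element of pre-order is the root; it splits in-order into left and right subtrees.
Root 21: left subtree has 7 nodes {7, 27, 17, 15, 14, 32, 9}, right has 1 {29}.
  Root 15: left subtree has 3 nodes {7, 27, 17}, right has 3 {14, 32, 9}.
    Root 27: left subtree has 1 node {7}, right has 1 {17}.
    Root 14: left subtree has 0 nodes { }, right has 2 {32, 9}.
      Root 32: left subtree has 0 nodes { }, right has 1 {9}.

7, 17, 27, 9, 32, 14, 15, 29, 21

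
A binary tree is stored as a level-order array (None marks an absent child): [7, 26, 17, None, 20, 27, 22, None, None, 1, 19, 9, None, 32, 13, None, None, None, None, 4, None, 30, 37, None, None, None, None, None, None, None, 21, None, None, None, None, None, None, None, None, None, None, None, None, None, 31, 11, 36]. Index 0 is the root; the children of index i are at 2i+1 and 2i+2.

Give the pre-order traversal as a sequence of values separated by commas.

Pre-order visits the node, then its left subtree, then its right subtree.
Visit 7.
At 7: go left to 26.
  Visit 26.
  At 26: no left child.
  At 26: go right to 20.
    Visit 20.
    At 20: go left to 1.
      Visit 1.
      At 1: go left to 4.
        4 is a leaf — visit 4.
      At 1: no right child.
    At 20: go right to 19.
      Visit 19.
      At 19: go left to 30.
        Visit 30.
        At 30: no left child.
        At 30: go right to 31.
          31 is a leaf — visit 31.
      At 19: go right to 37.
        Visit 37.
        At 37: go left to 11.
          11 is a leaf — visit 11.
        At 37: go right to 36.
          36 is a leaf — visit 36.
At 7: go right to 17.
  Visit 17.
  At 17: go left to 27.
    Visit 27.
    At 27: go left to 9.
      9 is a leaf — visit 9.
    At 27: no right child.
  At 17: go right to 22.
    Visit 22.
    At 22: go left to 32.
      32 is a leaf — visit 32.
    At 22: go right to 13.
      Visit 13.
      At 13: no left child.
      At 13: go right to 21.
        21 is a leaf — visit 21.

7, 26, 20, 1, 4, 19, 30, 31, 37, 11, 36, 17, 27, 9, 22, 32, 13, 21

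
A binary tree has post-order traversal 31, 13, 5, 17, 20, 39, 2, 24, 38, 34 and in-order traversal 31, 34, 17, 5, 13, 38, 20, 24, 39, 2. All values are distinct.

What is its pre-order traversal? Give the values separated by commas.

34, 31, 38, 17, 5, 13, 24, 20, 2, 39

The last element of post-order is the root; it splits in-order into left and right subtrees.
Root 34: left subtree has 1 node {31}, right has 8 {17, 5, 13, 38, 20, 24, 39, 2}.
  Root 38: left subtree has 3 nodes {17, 5, 13}, right has 4 {20, 24, 39, 2}.
    Root 17: left subtree has 0 nodes { }, right has 2 {5, 13}.
      Root 5: left subtree has 0 nodes { }, right has 1 {13}.
    Root 24: left subtree has 1 node {20}, right has 2 {39, 2}.
      Root 2: left subtree has 1 node {39}, right has 0 { }.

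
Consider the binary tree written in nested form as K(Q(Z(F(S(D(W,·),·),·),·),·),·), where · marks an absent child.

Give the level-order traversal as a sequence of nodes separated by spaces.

Level-order visits nodes level by level from the root, left to right within each level.
Level 0: K
Level 1: Q
Level 2: Z
Level 3: F
Level 4: S
Level 5: D
Level 6: W

K Q Z F S D W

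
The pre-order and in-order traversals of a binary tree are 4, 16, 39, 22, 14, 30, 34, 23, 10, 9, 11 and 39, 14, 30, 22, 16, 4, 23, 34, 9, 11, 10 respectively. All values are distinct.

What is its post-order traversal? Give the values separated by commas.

The first element of pre-order is the root; it splits in-order into left and right subtrees.
Root 4: left subtree has 5 nodes {39, 14, 30, 22, 16}, right has 5 {23, 34, 9, 11, 10}.
  Root 16: left subtree has 4 nodes {39, 14, 30, 22}, right has 0 { }.
    Root 39: left subtree has 0 nodes { }, right has 3 {14, 30, 22}.
      Root 22: left subtree has 2 nodes {14, 30}, right has 0 { }.
        Root 14: left subtree has 0 nodes { }, right has 1 {30}.
  Root 34: left subtree has 1 node {23}, right has 3 {9, 11, 10}.
    Root 10: left subtree has 2 nodes {9, 11}, right has 0 { }.
      Root 9: left subtree has 0 nodes { }, right has 1 {11}.

30, 14, 22, 39, 16, 23, 11, 9, 10, 34, 4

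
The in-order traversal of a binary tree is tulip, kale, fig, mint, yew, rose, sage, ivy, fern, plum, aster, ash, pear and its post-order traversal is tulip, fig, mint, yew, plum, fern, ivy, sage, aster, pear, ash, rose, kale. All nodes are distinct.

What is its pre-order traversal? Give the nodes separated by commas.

The last element of post-order is the root; it splits in-order into left and right subtrees.
Root kale: left subtree has 1 node {tulip}, right has 11 {fig, mint, yew, rose, sage, ivy, fern, plum, aster, ash, pear}.
  Root rose: left subtree has 3 nodes {fig, mint, yew}, right has 7 {sage, ivy, fern, plum, aster, ash, pear}.
    Root yew: left subtree has 2 nodes {fig, mint}, right has 0 { }.
      Root mint: left subtree has 1 node {fig}, right has 0 { }.
    Root ash: left subtree has 5 nodes {sage, ivy, fern, plum, aster}, right has 1 {pear}.
      Root aster: left subtree has 4 nodes {sage, ivy, fern, plum}, right has 0 { }.
        Root sage: left subtree has 0 nodes { }, right has 3 {ivy, fern, plum}.
          Root ivy: left subtree has 0 nodes { }, right has 2 {fern, plum}.
            Root fern: left subtree has 0 nodes { }, right has 1 {plum}.

kale, tulip, rose, yew, mint, fig, ash, aster, sage, ivy, fern, plum, pear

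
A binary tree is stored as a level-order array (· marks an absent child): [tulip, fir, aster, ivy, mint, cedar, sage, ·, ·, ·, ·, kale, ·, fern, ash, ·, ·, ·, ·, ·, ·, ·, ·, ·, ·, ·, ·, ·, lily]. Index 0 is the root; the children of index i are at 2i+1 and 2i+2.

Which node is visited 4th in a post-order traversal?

Post-order visits the left subtree, then the right subtree, then the node.
At tulip: go left to fir.
  At fir: go left to ivy.
    ivy is a leaf — visit ivy.
  At fir: go right to mint.
    mint is a leaf — visit mint.
  Visit fir.
At tulip: go right to aster.
  At aster: go left to cedar.
    At cedar: go left to kale.
      kale is a leaf — visit kale.
    At cedar: no right child.
    Visit cedar.
  At aster: go right to sage.
    At sage: go left to fern.
      At fern: no left child.
      At fern: go right to lily.
        lily is a leaf — visit lily.
      Visit fern.
    At sage: go right to ash.
      ash is a leaf — visit ash.
    Visit sage.
  Visit aster.
Visit tulip.
Full post-order sequence: ivy, mint, fir, kale, cedar, lily, fern, ash, sage, aster, tulip.

kale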